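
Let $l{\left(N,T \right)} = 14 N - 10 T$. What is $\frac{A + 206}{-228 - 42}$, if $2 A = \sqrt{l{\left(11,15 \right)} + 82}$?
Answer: $- \frac{103}{135} - \frac{\sqrt{86}}{540} \approx -0.78014$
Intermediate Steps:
$l{\left(N,T \right)} = - 10 T + 14 N$
$A = \frac{\sqrt{86}}{2}$ ($A = \frac{\sqrt{\left(\left(-10\right) 15 + 14 \cdot 11\right) + 82}}{2} = \frac{\sqrt{\left(-150 + 154\right) + 82}}{2} = \frac{\sqrt{4 + 82}}{2} = \frac{\sqrt{86}}{2} \approx 4.6368$)
$\frac{A + 206}{-228 - 42} = \frac{\frac{\sqrt{86}}{2} + 206}{-228 - 42} = \frac{206 + \frac{\sqrt{86}}{2}}{-270} = \left(206 + \frac{\sqrt{86}}{2}\right) \left(- \frac{1}{270}\right) = - \frac{103}{135} - \frac{\sqrt{86}}{540}$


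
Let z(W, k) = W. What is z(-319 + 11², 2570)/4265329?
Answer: -198/4265329 ≈ -4.6421e-5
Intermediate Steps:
z(-319 + 11², 2570)/4265329 = (-319 + 11²)/4265329 = (-319 + 121)*(1/4265329) = -198*1/4265329 = -198/4265329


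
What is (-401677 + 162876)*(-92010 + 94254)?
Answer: -535869444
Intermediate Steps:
(-401677 + 162876)*(-92010 + 94254) = -238801*2244 = -535869444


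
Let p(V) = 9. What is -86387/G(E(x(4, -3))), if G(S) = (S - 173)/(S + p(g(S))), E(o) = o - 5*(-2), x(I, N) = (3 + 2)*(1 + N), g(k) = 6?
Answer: 777483/173 ≈ 4494.1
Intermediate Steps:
x(I, N) = 5 + 5*N (x(I, N) = 5*(1 + N) = 5 + 5*N)
E(o) = 10 + o (E(o) = o + 10 = 10 + o)
G(S) = (-173 + S)/(9 + S) (G(S) = (S - 173)/(S + 9) = (-173 + S)/(9 + S))
-86387/G(E(x(4, -3))) = -86387*(9 + (10 + (5 + 5*(-3))))/(-173 + (10 + (5 + 5*(-3)))) = -86387*(9 + (10 + (5 - 15)))/(-173 + (10 + (5 - 15))) = -86387*(9 + (10 - 10))/(-173 + (10 - 10)) = -86387*(9 + 0)/(-173 + 0) = -86387/(-173/9) = -86387*(-9/173) = 777483/173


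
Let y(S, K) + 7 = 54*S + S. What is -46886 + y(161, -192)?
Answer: -38038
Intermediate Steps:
y(S, K) = -7 + 55*S (y(S, K) = -7 + (54*S + S) = -7 + 55*S)
-46886 + y(161, -192) = -46886 + (-7 + 55*161) = -46886 + (-7 + 8855) = -46886 + 8848 = -38038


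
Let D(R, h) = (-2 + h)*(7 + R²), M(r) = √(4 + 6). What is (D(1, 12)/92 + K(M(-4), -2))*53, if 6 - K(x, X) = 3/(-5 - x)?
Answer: 9593/23 - 53*√10/5 ≈ 383.57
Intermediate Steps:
M(r) = √10
K(x, X) = 6 - 3/(-5 - x)
(D(1, 12)/92 + K(M(-4), -2))*53 = ((-14 - 2*1² + 7*12 + 12*1²)/92 + 3*(11 + 2*√10)/(5 + √10))*53 = ((-14 - 2*1 + 84 + 12*1)*(1/92) + 3*(11 + 2*√10)/(5 + √10))*53 = ((-14 - 2 + 84 + 12)*(1/92) + 3*(11 + 2*√10)/(5 + √10))*53 = (80*(1/92) + 3*(11 + 2*√10)/(5 + √10))*53 = (20/23 + 3*(11 + 2*√10)/(5 + √10))*53 = 1060/23 + 159*(11 + 2*√10)/(5 + √10)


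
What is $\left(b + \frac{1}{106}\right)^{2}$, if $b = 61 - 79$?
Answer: $\frac{3636649}{11236} \approx 323.66$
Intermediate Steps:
$b = -18$
$\left(b + \frac{1}{106}\right)^{2} = \left(-18 + \frac{1}{106}\right)^{2} = \left(- \frac{1907}{106}\right)^{2} = \frac{3636649}{11236}$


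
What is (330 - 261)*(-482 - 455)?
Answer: -64653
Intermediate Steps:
(330 - 261)*(-482 - 455) = 69*(-937) = -64653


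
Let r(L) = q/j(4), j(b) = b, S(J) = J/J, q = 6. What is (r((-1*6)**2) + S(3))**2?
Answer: 25/4 ≈ 6.2500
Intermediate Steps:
S(J) = 1
r(L) = 3/2 (r(L) = 6/4 = 6*(1/4) = 3/2)
(r((-1*6)**2) + S(3))**2 = (3/2 + 1)**2 = (5/2)**2 = 25/4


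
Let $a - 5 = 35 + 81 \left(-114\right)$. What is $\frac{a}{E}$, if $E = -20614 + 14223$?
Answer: $\frac{9194}{6391} \approx 1.4386$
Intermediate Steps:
$E = -6391$
$a = -9194$ ($a = 5 + \left(35 + 81 \left(-114\right)\right) = 5 + \left(35 - 9234\right) = 5 - 9199 = -9194$)
$\frac{a}{E} = - \frac{9194}{-6391} = \left(-9194\right) \left(- \frac{1}{6391}\right) = \frac{9194}{6391}$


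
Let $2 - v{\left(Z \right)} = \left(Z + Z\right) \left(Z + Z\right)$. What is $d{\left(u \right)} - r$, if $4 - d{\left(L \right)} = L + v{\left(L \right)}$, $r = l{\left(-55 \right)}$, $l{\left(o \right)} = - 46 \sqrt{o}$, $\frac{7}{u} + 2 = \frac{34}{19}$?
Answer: $\frac{8915}{2} + 46 i \sqrt{55} \approx 4457.5 + 341.15 i$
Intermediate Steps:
$v{\left(Z \right)} = 2 - 4 Z^{2}$ ($v{\left(Z \right)} = 2 - \left(Z + Z\right) \left(Z + Z\right) = 2 - 2 Z 2 Z = 2 - 4 Z^{2}$)
$u = - \frac{133}{4}$ ($u = \frac{7}{-2 + \frac{34}{19}} = \frac{7}{- \frac{4}{19}} = 7 \left(- \frac{19}{4}\right) = - \frac{133}{4} \approx -33.25$)
$r = - 46 i \sqrt{55}$ ($r = - 46 \sqrt{-55} = - 46 i \sqrt{55} \approx - 341.15 i$)
$d{\left(L \right)} = 2 - L + 4 L^{2}$ ($d{\left(L \right)} = 4 - \left(L - \left(-2 + 4 L^{2}\right)\right) = 4 - \left(2 + L - 4 L^{2}\right) = 2 - L + 4 L^{2}$)
$d{\left(u \right)} - r = \left(2 - - \frac{133}{4} + 4 \left(- \frac{133}{4}\right)^{2}\right) - - 46 i \sqrt{55} = \left(2 + \frac{133}{4} + 4 \cdot \frac{17689}{16}\right) + 46 i \sqrt{55} = \left(2 + \frac{133}{4} + \frac{17689}{4}\right) + 46 i \sqrt{55} = \frac{8915}{2} + 46 i \sqrt{55}$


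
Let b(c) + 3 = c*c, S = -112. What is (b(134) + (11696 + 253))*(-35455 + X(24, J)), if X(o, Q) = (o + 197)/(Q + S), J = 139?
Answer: -28618127728/27 ≈ -1.0599e+9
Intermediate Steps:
b(c) = -3 + c² (b(c) = -3 + c*c = -3 + c²)
X(o, Q) = (197 + o)/(-112 + Q) (X(o, Q) = (o + 197)/(Q - 112) = (197 + o)/(-112 + Q))
(b(134) + (11696 + 253))*(-35455 + X(24, J)) = ((-3 + 134²) + (11696 + 253))*(-35455 + (197 + 24)/(-112 + 139)) = ((-3 + 17956) + 11949)*(-35455 + 221/27) = (17953 + 11949)*(-35455 + (1/27)*221) = 29902*(-35455 + 221/27) = 29902*(-957064/27) = -28618127728/27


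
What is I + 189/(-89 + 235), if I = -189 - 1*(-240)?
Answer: 7635/146 ≈ 52.294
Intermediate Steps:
I = 51 (I = -189 + 240 = 51)
I + 189/(-89 + 235) = 51 + 189/(-89 + 235) = 51 + 189/146 = 7635/146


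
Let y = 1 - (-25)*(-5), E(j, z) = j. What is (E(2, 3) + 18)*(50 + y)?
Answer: -1480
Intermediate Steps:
y = -124 (y = 1 - 5*25 = 1 - 125 = -124)
(E(2, 3) + 18)*(50 + y) = (2 + 18)*(50 - 124) = 20*(-74) = -1480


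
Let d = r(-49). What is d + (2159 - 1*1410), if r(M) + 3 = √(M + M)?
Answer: 746 + 7*I*√2 ≈ 746.0 + 9.8995*I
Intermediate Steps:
r(M) = -3 + √2*√M (r(M) = -3 + √(M + M) = -3 + √(2*M) = -3 + √2*√M)
d = -3 + 7*I*√2 (d = -3 + √2*√(-49) = -3 + √2*(7*I) = -3 + 7*I*√2 ≈ -3.0 + 9.8995*I)
d + (2159 - 1*1410) = (-3 + 7*I*√2) + (2159 - 1*1410) = (-3 + 7*I*√2) + (2159 - 1410) = (-3 + 7*I*√2) + 749 = 746 + 7*I*√2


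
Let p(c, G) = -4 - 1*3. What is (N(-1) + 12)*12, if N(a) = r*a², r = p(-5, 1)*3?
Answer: -108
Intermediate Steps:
p(c, G) = -7 (p(c, G) = -4 - 3 = -7)
r = -21 (r = -7*3 = -21)
N(a) = -21*a²
(N(-1) + 12)*12 = (-21*(-1)² + 12)*12 = (-21*1 + 12)*12 = (-21 + 12)*12 = -9*12 = -108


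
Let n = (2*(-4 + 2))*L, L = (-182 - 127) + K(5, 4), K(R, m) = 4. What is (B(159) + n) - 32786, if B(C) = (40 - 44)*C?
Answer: -32202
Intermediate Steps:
B(C) = -4*C
L = -305 (L = (-182 - 127) + 4 = -309 + 4 = -305)
n = 1220 (n = (2*(-4 + 2))*(-305) = (2*(-2))*(-305) = -4*(-305) = 1220)
(B(159) + n) - 32786 = (-4*159 + 1220) - 32786 = (-636 + 1220) - 32786 = 584 - 32786 = -32202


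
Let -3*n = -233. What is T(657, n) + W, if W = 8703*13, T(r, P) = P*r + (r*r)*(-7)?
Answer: -2857377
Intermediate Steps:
n = 233/3 (n = -⅓*(-233) = 233/3 ≈ 77.667)
T(r, P) = -7*r² + P*r (T(r, P) = P*r + r²*(-7) = P*r - 7*r² = -7*r² + P*r)
W = 113139
T(657, n) + W = 657*(233/3 - 7*657) + 113139 = 657*(233/3 - 4599) + 113139 = 657*(-13564/3) + 113139 = -2970516 + 113139 = -2857377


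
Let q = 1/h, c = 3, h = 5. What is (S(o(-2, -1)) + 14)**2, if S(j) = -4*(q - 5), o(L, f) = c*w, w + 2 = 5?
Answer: 27556/25 ≈ 1102.2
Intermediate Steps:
w = 3 (w = -2 + 5 = 3)
q = 1/5 ≈ 0.20000
o(L, f) = 9 (o(L, f) = 3*3 = 9)
S(j) = 96/5 (S(j) = -4*(1/5 - 5) = -4*(-24/5) = 96/5)
(S(o(-2, -1)) + 14)**2 = (96/5 + 14)**2 = (166/5)**2 = 27556/25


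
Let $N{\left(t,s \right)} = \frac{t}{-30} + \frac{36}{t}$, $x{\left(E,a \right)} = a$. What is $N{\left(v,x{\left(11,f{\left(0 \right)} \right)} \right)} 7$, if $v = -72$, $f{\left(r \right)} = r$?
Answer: $\frac{133}{10} \approx 13.3$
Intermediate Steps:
$N{\left(t,s \right)} = \frac{36}{t} - \frac{t}{30}$ ($N{\left(t,s \right)} = t \left(- \frac{1}{30}\right) + \frac{36}{t} = - \frac{t}{30} + \frac{36}{t} = \frac{36}{t} - \frac{t}{30}$)
$N{\left(v,x{\left(11,f{\left(0 \right)} \right)} \right)} 7 = \left(\frac{36}{-72} - - \frac{12}{5}\right) 7 = \left(36 \left(- \frac{1}{72}\right) + \frac{12}{5}\right) 7 = \left(- \frac{1}{2} + \frac{12}{5}\right) 7 = \frac{19}{10} \cdot 7 = \frac{133}{10}$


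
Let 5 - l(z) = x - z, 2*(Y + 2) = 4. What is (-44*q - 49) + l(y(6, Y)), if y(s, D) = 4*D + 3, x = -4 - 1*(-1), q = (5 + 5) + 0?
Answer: -478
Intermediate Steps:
q = 10 (q = 10 + 0 = 10)
Y = 0 (Y = -2 + (½)*4 = -2 + 2 = 0)
x = -3 (x = -4 + 1 = -3)
y(s, D) = 3 + 4*D
l(z) = 8 + z (l(z) = 5 - (-3 - z) = 5 + (3 + z) = 8 + z)
(-44*q - 49) + l(y(6, Y)) = (-44*10 - 49) + (8 + (3 + 4*0)) = (-440 - 49) + (8 + (3 + 0)) = -489 + (8 + 3) = -489 + 11 = -478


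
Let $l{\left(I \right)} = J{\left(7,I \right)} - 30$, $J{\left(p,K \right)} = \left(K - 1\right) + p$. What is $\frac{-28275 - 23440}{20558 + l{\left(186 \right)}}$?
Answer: $- \frac{10343}{4144} \approx -2.4959$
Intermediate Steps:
$J{\left(p,K \right)} = -1 + K + p$ ($J{\left(p,K \right)} = \left(-1 + K\right) + p = -1 + K + p$)
$l{\left(I \right)} = -24 + I$ ($l{\left(I \right)} = \left(-1 + I + 7\right) - 30 = \left(6 + I\right) - 30 = -24 + I$)
$\frac{-28275 - 23440}{20558 + l{\left(186 \right)}} = \frac{-28275 - 23440}{20558 + \left(-24 + 186\right)} = - \frac{51715}{20558 + 162} = - \frac{51715}{20720} = \left(-51715\right) \frac{1}{20720} = - \frac{10343}{4144}$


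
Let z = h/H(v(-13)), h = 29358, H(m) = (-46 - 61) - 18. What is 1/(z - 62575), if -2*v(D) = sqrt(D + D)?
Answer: -125/7851233 ≈ -1.5921e-5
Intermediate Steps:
v(D) = -sqrt(2)*sqrt(D)/2 (v(D) = -sqrt(D + D)/2 = -sqrt(2)*sqrt(D)/2)
H(m) = -125 (H(m) = -107 - 18 = -125)
z = -29358/125 (z = 29358/(-125) = 29358*(-1/125) = -29358/125 ≈ -234.86)
1/(z - 62575) = 1/(-29358/125 - 62575) = 1/(-7851233/125) = -125/7851233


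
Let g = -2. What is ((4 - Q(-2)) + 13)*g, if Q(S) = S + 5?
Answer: -28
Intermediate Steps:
Q(S) = 5 + S
((4 - Q(-2)) + 13)*g = ((4 - (5 - 2)) + 13)*(-2) = ((4 - 1*3) + 13)*(-2) = ((4 - 3) + 13)*(-2) = (1 + 13)*(-2) = 14*(-2) = -28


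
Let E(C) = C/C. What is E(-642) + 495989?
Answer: 495990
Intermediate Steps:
E(C) = 1
E(-642) + 495989 = 1 + 495989 = 495990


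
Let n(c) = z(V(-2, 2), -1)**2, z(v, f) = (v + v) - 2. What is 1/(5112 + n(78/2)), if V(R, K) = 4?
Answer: 1/5148 ≈ 0.00019425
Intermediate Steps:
z(v, f) = -2 + 2*v (z(v, f) = 2*v - 2 = -2 + 2*v)
n(c) = 36 (n(c) = (-2 + 2*4)**2 = (-2 + 8)**2 = 6**2 = 36)
1/(5112 + n(78/2)) = 1/(5112 + 36) = 1/5148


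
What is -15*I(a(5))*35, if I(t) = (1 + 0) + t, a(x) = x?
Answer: -3150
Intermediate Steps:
I(t) = 1 + t
-15*I(a(5))*35 = -15*(1 + 5)*35 = -15*6*35 = -90*35 = -3150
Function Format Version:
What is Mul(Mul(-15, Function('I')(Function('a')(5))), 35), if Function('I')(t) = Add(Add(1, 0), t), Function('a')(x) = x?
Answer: -3150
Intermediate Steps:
Function('I')(t) = Add(1, t)
Mul(Mul(-15, Function('I')(Function('a')(5))), 35) = Mul(Mul(-15, Add(1, 5)), 35) = Mul(Mul(-15, 6), 35) = Mul(-90, 35) = -3150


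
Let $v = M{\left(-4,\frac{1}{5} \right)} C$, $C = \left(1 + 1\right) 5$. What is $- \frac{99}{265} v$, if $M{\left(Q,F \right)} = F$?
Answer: $- \frac{198}{265} \approx -0.74717$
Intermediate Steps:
$C = 10$ ($C = 2 \cdot 5 = 10$)
$v = 2$ ($v = \frac{1}{5} \cdot 10 = 2$)
$- \frac{99}{265} v = - \frac{99}{265} \cdot 2 = \left(-99\right) \frac{1}{265} \cdot 2 = \left(- \frac{99}{265}\right) 2 = - \frac{198}{265}$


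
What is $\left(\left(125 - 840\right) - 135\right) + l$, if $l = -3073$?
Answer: $-3923$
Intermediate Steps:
$\left(\left(125 - 840\right) - 135\right) + l = \left(\left(125 - 840\right) - 135\right) - 3073 = \left(-715 - 135\right) - 3073 = -850 - 3073 = -3923$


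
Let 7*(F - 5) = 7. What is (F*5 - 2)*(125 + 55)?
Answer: 5040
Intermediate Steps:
F = 6 (F = 5 + (1/7)*7 = 5 + 1 = 6)
(F*5 - 2)*(125 + 55) = (6*5 - 2)*(125 + 55) = (30 - 2)*180 = 28*180 = 5040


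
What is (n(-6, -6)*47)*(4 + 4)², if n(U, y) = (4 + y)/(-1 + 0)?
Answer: 6016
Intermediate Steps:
n(U, y) = -4 - y (n(U, y) = (4 + y)/(-1) = (4 + y)*(-1) = -4 - y)
(n(-6, -6)*47)*(4 + 4)² = ((-4 - 1*(-6))*47)*(4 + 4)² = ((-4 + 6)*47)*8² = (2*47)*64 = 94*64 = 6016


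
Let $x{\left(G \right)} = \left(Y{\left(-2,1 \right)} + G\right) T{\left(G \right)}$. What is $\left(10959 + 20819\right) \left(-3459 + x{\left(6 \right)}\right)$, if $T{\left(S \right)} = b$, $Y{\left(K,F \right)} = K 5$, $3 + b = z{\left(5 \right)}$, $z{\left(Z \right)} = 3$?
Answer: $-109920102$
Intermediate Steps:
$b = 0$ ($b = -3 + 3 = 0$)
$Y{\left(K,F \right)} = 5 K$
$T{\left(S \right)} = 0$
$x{\left(G \right)} = 0$ ($x{\left(G \right)} = \left(5 \left(-2\right) + G\right) 0 = \left(-10 + G\right) 0 = 0$)
$\left(10959 + 20819\right) \left(-3459 + x{\left(6 \right)}\right) = \left(10959 + 20819\right) \left(-3459 + 0\right) = 31778 \left(-3459\right) = -109920102$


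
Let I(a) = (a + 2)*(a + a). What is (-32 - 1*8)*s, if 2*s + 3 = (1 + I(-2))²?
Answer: 40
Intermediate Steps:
I(a) = 2*a*(2 + a) (I(a) = (2 + a)*(2*a) = 2*a*(2 + a))
s = -1 (s = -3/2 + (1 + 2*(-2)*(2 - 2))²/2 = -3/2 + (1 + 2*(-2)*0)²/2 = -3/2 + (1 + 0)²/2 = -3/2 + (½)*1² = -3/2 + (½)*1 = -3/2 + ½ = -1)
(-32 - 1*8)*s = (-32 - 1*8)*(-1) = (-32 - 8)*(-1) = -40*(-1) = 40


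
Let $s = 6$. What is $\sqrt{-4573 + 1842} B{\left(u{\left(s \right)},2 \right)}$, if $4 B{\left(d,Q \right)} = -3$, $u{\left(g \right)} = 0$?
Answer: $- \frac{3 i \sqrt{2731}}{4} \approx - 39.194 i$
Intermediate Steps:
$B{\left(d,Q \right)} = - \frac{3}{4}$ ($B{\left(d,Q \right)} = \frac{1}{4} \left(-3\right) = - \frac{3}{4}$)
$\sqrt{-4573 + 1842} B{\left(u{\left(s \right)},2 \right)} = \sqrt{-4573 + 1842} \left(- \frac{3}{4}\right) = \sqrt{-2731} \left(- \frac{3}{4}\right) = i \sqrt{2731} \left(- \frac{3}{4}\right) = - \frac{3 i \sqrt{2731}}{4}$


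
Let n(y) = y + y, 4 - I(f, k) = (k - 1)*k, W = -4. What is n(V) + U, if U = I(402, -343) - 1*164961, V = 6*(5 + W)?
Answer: -282937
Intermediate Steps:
I(f, k) = 4 - k*(-1 + k) (I(f, k) = 4 - (k - 1)*k = 4 - (-1 + k)*k = 4 - k*(-1 + k))
V = 6 (V = 6*(5 - 4) = 6*1 = 6)
n(y) = 2*y
U = -282949 (U = (4 - 343 - 1*(-343)²) - 1*164961 = (4 - 343 - 1*117649) - 164961 = (4 - 343 - 117649) - 164961 = -117988 - 164961 = -282949)
n(V) + U = 2*6 - 282949 = 12 - 282949 = -282937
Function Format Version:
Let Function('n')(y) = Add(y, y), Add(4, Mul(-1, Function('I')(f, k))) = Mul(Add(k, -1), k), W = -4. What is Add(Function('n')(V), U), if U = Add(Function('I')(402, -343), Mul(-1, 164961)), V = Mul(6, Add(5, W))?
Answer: -282937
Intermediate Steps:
Function('I')(f, k) = Add(4, Mul(-1, k, Add(-1, k))) (Function('I')(f, k) = Add(4, Mul(-1, Mul(Add(k, -1), k))) = Add(4, Mul(-1, Mul(Add(-1, k), k))) = Add(4, Mul(-1, Mul(k, Add(-1, k)))) = Add(4, Mul(-1, k, Add(-1, k))))
V = 6 (V = Mul(6, Add(5, -4)) = Mul(6, 1) = 6)
Function('n')(y) = Mul(2, y)
U = -282949 (U = Add(Add(4, -343, Mul(-1, Pow(-343, 2))), Mul(-1, 164961)) = Add(Add(4, -343, Mul(-1, 117649)), -164961) = Add(Add(4, -343, -117649), -164961) = Add(-117988, -164961) = -282949)
Add(Function('n')(V), U) = Add(Mul(2, 6), -282949) = Add(12, -282949) = -282937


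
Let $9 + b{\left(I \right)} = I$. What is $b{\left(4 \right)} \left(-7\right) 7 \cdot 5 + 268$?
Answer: $1493$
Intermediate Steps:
$b{\left(I \right)} = -9 + I$
$b{\left(4 \right)} \left(-7\right) 7 \cdot 5 + 268 = \left(-9 + 4\right) \left(-7\right) 7 \cdot 5 + 268 = - 5 \left(\left(-49\right) 5\right) + 268 = \left(-5\right) \left(-245\right) + 268 = 1225 + 268 = 1493$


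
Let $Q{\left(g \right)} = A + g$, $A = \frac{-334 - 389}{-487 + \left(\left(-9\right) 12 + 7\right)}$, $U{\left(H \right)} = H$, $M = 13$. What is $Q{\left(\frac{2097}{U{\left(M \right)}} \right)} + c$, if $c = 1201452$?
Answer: $\frac{3061713841}{2548} \approx 1.2016 \cdot 10^{6}$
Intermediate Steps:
$A = \frac{241}{196}$ ($A = - \frac{723}{-487 + \left(-108 + 7\right)} = - \frac{723}{-487 - 101} = - \frac{723}{-588} = \left(-723\right) \left(- \frac{1}{588}\right) = \frac{241}{196} \approx 1.2296$)
$Q{\left(g \right)} = \frac{241}{196} + g$
$Q{\left(\frac{2097}{U{\left(M \right)}} \right)} + c = \left(\frac{241}{196} + \frac{2097}{13}\right) + 1201452 = \frac{414145}{2548} + 1201452 = \frac{3061713841}{2548}$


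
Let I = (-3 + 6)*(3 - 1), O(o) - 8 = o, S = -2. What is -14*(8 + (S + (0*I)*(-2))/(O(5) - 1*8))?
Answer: -532/5 ≈ -106.40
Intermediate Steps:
O(o) = 8 + o
I = 6 (I = 3*2 = 6)
-14*(8 + (S + (0*I)*(-2))/(O(5) - 1*8)) = -14*(8 + (-2 + (0*6)*(-2))/((8 + 5) - 1*8)) = -14*(8 + (-2 + 0*(-2))/(13 - 8)) = -14*(8 + (-2 + 0)/5) = -14*(8 - 2*⅕) = -14*(8 - ⅖) = -14*38/5 = -532/5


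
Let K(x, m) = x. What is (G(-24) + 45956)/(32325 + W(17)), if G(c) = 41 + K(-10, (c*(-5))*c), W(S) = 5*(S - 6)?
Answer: 45987/32380 ≈ 1.4202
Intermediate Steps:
W(S) = -30 + 5*S (W(S) = 5*(-6 + S) = -30 + 5*S)
G(c) = 31 (G(c) = 41 - 10 = 31)
(G(-24) + 45956)/(32325 + W(17)) = (31 + 45956)/(32325 + (-30 + 5*17)) = 45987/(32325 + (-30 + 85)) = 45987/(32325 + 55) = 45987/32380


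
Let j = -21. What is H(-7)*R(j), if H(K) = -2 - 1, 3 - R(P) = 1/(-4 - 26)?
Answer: -91/10 ≈ -9.1000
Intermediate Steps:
R(P) = 91/30 (R(P) = 3 - 1/(-4 - 26) = 3 - 1/(-30) = 3 - 1*(-1/30) = 3 + 1/30 = 91/30)
H(K) = -3
H(-7)*R(j) = -3*91/30 = -91/10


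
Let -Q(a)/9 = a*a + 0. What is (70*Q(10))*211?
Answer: -13293000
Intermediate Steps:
Q(a) = -9*a² (Q(a) = -9*(a*a + 0) = -9*(a² + 0) = -9*a²)
(70*Q(10))*211 = (70*(-9*10²))*211 = (70*(-9*100))*211 = (70*(-900))*211 = -63000*211 = -13293000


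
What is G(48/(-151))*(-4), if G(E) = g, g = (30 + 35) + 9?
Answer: -296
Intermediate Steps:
g = 74 (g = 65 + 9 = 74)
G(E) = 74
G(48/(-151))*(-4) = 74*(-4) = -296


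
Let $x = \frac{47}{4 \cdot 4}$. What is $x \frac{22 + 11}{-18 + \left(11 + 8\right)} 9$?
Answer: $\frac{13959}{16} \approx 872.44$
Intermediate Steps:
$x = \frac{47}{16} \approx 2.9375$
$x \frac{22 + 11}{-18 + \left(11 + 8\right)} 9 = \frac{47 \frac{22 + 11}{-18 + \left(11 + 8\right)}}{16} \cdot 9 = \frac{47 \frac{33}{-18 + 19}}{16} \cdot 9 = \frac{47 \cdot \frac{33}{1}}{16} \cdot 9 = \frac{47 \cdot 33 \cdot 1}{16} \cdot 9 = \frac{47}{16} \cdot 33 \cdot 9 = \frac{1551}{16} \cdot 9 = \frac{13959}{16}$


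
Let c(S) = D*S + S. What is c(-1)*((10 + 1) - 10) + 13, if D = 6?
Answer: 6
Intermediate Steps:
c(S) = 7*S (c(S) = 6*S + S = 7*S)
c(-1)*((10 + 1) - 10) + 13 = (7*(-1))*((10 + 1) - 10) + 13 = -7*(11 - 10) + 13 = -7*1 + 13 = -7 + 13 = 6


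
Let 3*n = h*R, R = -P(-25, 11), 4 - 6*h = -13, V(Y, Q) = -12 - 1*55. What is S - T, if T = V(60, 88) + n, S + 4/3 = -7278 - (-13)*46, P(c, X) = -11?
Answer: -119245/18 ≈ -6624.7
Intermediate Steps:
V(Y, Q) = -67 (V(Y, Q) = -12 - 55 = -67)
h = 17/6 (h = ⅔ - ⅙*(-13) = ⅔ + 13/6 = 17/6 ≈ 2.8333)
R = 11 (R = -1*(-11) = 11)
n = 187/18 (n = ((17/6)*11)/3 = (⅓)*(187/6) = 187/18 ≈ 10.389)
S = -20044/3 (S = -4/3 + (-7278 - (-13)*46) = -4/3 + (-7278 - 1*(-598)) = -4/3 + (-7278 + 598) = -4/3 - 6680 = -20044/3 ≈ -6681.3)
T = -1019/18 (T = -67 + 187/18 = -1019/18 ≈ -56.611)
S - T = -20044/3 - 1*(-1019/18) = -20044/3 + 1019/18 = -119245/18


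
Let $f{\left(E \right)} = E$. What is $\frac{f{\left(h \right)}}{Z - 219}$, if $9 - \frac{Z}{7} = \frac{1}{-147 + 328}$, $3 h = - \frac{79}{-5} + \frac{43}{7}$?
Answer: $- \frac{46336}{988505} \approx -0.046875$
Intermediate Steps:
$h = \frac{256}{35}$ ($h = \frac{- \frac{79}{-5} + \frac{43}{7}}{3} = \frac{\left(-79\right) \left(- \frac{1}{5}\right) + 43 \cdot \frac{1}{7}}{3} = \frac{\frac{79}{5} + \frac{43}{7}}{3} = \frac{1}{3} \cdot \frac{768}{35} = \frac{256}{35} \approx 7.3143$)
$Z = \frac{11396}{181}$ ($Z = 63 - \frac{7}{-147 + 328} = 63 - \frac{7}{181} = \frac{11396}{181} \approx 62.961$)
$\frac{f{\left(h \right)}}{Z - 219} = \frac{1}{\frac{11396}{181} - 219} \cdot \frac{256}{35} = \frac{1}{- \frac{28243}{181}} \cdot \frac{256}{35} = \left(- \frac{181}{28243}\right) \frac{256}{35} = - \frac{46336}{988505}$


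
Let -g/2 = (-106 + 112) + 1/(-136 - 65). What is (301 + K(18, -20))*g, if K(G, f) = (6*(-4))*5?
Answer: -436210/201 ≈ -2170.2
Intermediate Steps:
K(G, f) = -120 (K(G, f) = -24*5 = -120)
g = -2410/201 (g = -2*((-106 + 112) + 1/(-136 - 65)) = -2*(6 + 1/(-201)) = -2*(6 - 1/201) = -2*1205/201 = -2410/201 ≈ -11.990)
(301 + K(18, -20))*g = (301 - 120)*(-2410/201) = 181*(-2410/201) = -436210/201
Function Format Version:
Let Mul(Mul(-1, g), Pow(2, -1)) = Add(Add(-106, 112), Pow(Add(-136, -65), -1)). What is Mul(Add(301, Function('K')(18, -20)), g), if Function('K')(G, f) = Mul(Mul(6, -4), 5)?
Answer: Rational(-436210, 201) ≈ -2170.2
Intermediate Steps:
Function('K')(G, f) = -120 (Function('K')(G, f) = Mul(-24, 5) = -120)
g = Rational(-2410, 201) (g = Mul(-2, Add(Add(-106, 112), Pow(Add(-136, -65), -1))) = Mul(-2, Add(6, Pow(-201, -1))) = Mul(-2, Add(6, Rational(-1, 201))) = Mul(-2, Rational(1205, 201)) = Rational(-2410, 201) ≈ -11.990)
Mul(Add(301, Function('K')(18, -20)), g) = Mul(Add(301, -120), Rational(-2410, 201)) = Mul(181, Rational(-2410, 201)) = Rational(-436210, 201)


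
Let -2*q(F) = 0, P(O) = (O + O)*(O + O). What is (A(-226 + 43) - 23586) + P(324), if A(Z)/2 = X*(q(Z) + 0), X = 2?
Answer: 396318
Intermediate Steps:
P(O) = 4*O**2 (P(O) = (2*O)*(2*O) = 4*O**2)
q(F) = 0 (q(F) = -1/2*0 = 0)
A(Z) = 0 (A(Z) = 2*(2*(0 + 0)) = 2*(2*0) = 2*0 = 0)
(A(-226 + 43) - 23586) + P(324) = (0 - 23586) + 4*324**2 = -23586 + 4*104976 = -23586 + 419904 = 396318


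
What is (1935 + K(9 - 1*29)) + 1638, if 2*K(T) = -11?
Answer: 7135/2 ≈ 3567.5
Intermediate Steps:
K(T) = -11/2 (K(T) = (1/2)*(-11) = -11/2)
(1935 + K(9 - 1*29)) + 1638 = (1935 - 11/2) + 1638 = 3859/2 + 1638 = 7135/2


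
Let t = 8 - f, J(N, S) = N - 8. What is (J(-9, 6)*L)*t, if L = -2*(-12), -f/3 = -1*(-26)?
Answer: -35088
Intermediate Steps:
J(N, S) = -8 + N
f = -78 (f = -(-3)*(-26) = -3*26 = -78)
L = 24
t = 86 (t = 8 - 1*(-78) = 8 + 78 = 86)
(J(-9, 6)*L)*t = ((-8 - 9)*24)*86 = -17*24*86 = -408*86 = -35088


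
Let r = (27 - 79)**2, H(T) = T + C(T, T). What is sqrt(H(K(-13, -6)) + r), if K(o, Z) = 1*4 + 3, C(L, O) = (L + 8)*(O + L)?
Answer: sqrt(2921) ≈ 54.046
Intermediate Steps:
C(L, O) = (8 + L)*(L + O)
K(o, Z) = 7 (K(o, Z) = 4 + 3 = 7)
H(T) = 2*T**2 + 17*T (H(T) = T + (T**2 + 8*T + 8*T + T*T) = T + (T**2 + 8*T + 8*T + T**2) = T + (2*T**2 + 16*T) = 2*T**2 + 17*T)
r = 2704 (r = (-52)**2 = 2704)
sqrt(H(K(-13, -6)) + r) = sqrt(7*(17 + 2*7) + 2704) = sqrt(7*(17 + 14) + 2704) = sqrt(7*31 + 2704) = sqrt(217 + 2704) = sqrt(2921)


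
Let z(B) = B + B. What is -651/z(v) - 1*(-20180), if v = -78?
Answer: 1049577/52 ≈ 20184.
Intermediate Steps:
z(B) = 2*B
-651/z(v) - 1*(-20180) = -651/(2*(-78)) - 1*(-20180) = -651/(-156) + 20180 = -651*(-1/156) + 20180 = 217/52 + 20180 = 1049577/52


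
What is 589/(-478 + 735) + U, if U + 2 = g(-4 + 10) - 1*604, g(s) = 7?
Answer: -153354/257 ≈ -596.71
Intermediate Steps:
U = -599 (U = -2 + (7 - 1*604) = -2 + (7 - 604) = -2 - 597 = -599)
589/(-478 + 735) + U = 589/(-478 + 735) - 599 = 589/257 - 599 = -153354/257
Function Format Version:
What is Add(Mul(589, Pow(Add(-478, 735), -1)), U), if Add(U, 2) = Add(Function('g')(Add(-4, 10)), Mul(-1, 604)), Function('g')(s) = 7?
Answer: Rational(-153354, 257) ≈ -596.71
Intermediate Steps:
U = -599 (U = Add(-2, Add(7, Mul(-1, 604))) = Add(-2, Add(7, -604)) = Add(-2, -597) = -599)
Add(Mul(589, Pow(Add(-478, 735), -1)), U) = Add(Mul(589, Pow(Add(-478, 735), -1)), -599) = Add(Mul(589, Pow(257, -1)), -599) = Add(Mul(589, Rational(1, 257)), -599) = Add(Rational(589, 257), -599) = Rational(-153354, 257)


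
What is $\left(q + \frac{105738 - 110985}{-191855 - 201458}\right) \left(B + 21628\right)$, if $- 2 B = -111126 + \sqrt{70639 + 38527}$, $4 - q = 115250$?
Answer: $- \frac{66016866888197}{7421} + \frac{855240467 \sqrt{109166}}{14842} \approx -8.8769 \cdot 10^{9}$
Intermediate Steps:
$q = -115246$ ($q = 4 - 115250 = -115246$)
$B = 55563 - \frac{\sqrt{109166}}{2}$ ($B = - \frac{-111126 + \sqrt{70639 + 38527}}{2} = - \frac{-111126 + \sqrt{109166}}{2} = 55563 - \frac{\sqrt{109166}}{2} \approx 55398.0$)
$\left(q + \frac{105738 - 110985}{-191855 - 201458}\right) \left(B + 21628\right) = \left(-115246 + \frac{105738 - 110985}{-191855 - 201458}\right) \left(\left(55563 - \frac{\sqrt{109166}}{2}\right) + 21628\right) = \left(-115246 - \frac{5247}{-393313}\right) \left(77191 - \frac{\sqrt{109166}}{2}\right) = \left(-115246 - - \frac{99}{7421}\right) \left(77191 - \frac{\sqrt{109166}}{2}\right) = \left(-115246 + \frac{99}{7421}\right) \left(77191 - \frac{\sqrt{109166}}{2}\right) = - \frac{855240467 \left(77191 - \frac{\sqrt{109166}}{2}\right)}{7421} = - \frac{66016866888197}{7421} + \frac{855240467 \sqrt{109166}}{14842}$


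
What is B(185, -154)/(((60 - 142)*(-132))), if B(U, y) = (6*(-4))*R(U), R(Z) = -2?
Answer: 2/451 ≈ 0.0044346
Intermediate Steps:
B(U, y) = 48 (B(U, y) = (6*(-4))*(-2) = -24*(-2) = 48)
B(185, -154)/(((60 - 142)*(-132))) = 48/(((60 - 142)*(-132))) = 48/((-82*(-132))) = 48/10824 = 48*(1/10824) = 2/451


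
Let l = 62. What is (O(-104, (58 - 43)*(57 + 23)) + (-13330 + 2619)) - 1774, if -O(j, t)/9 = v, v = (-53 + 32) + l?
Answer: -12854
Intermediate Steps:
v = 41 (v = (-53 + 32) + 62 = -21 + 62 = 41)
O(j, t) = -369 (O(j, t) = -9*41 = -369)
(O(-104, (58 - 43)*(57 + 23)) + (-13330 + 2619)) - 1774 = (-369 + (-13330 + 2619)) - 1774 = (-369 - 10711) - 1774 = -11080 - 1774 = -12854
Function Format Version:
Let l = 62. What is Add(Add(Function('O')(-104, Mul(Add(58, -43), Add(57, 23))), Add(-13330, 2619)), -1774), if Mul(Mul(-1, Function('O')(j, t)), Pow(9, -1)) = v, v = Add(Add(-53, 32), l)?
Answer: -12854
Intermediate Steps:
v = 41 (v = Add(Add(-53, 32), 62) = Add(-21, 62) = 41)
Function('O')(j, t) = -369 (Function('O')(j, t) = Mul(-9, 41) = -369)
Add(Add(Function('O')(-104, Mul(Add(58, -43), Add(57, 23))), Add(-13330, 2619)), -1774) = Add(Add(-369, Add(-13330, 2619)), -1774) = Add(Add(-369, -10711), -1774) = Add(-11080, -1774) = -12854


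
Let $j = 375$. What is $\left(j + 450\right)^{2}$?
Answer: $680625$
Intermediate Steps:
$\left(j + 450\right)^{2} = \left(375 + 450\right)^{2} = 825^{2} = 680625$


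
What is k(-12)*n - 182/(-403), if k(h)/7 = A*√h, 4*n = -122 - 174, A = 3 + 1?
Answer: 14/31 - 4144*I*√3 ≈ 0.45161 - 7177.6*I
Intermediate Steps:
A = 4
n = -74 (n = (-122 - 174)/4 = (¼)*(-296) = -74)
k(h) = 28*√h (k(h) = 7*(4*√h) = 28*√h)
k(-12)*n - 182/(-403) = (28*√(-12))*(-74) - 182/(-403) = (28*(2*I*√3))*(-74) - 182*(-1/403) = (56*I*√3)*(-74) + 14/31 = -4144*I*√3 + 14/31 = 14/31 - 4144*I*√3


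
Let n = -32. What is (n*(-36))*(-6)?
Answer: -6912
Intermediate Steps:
(n*(-36))*(-6) = -32*(-36)*(-6) = 1152*(-6) = -6912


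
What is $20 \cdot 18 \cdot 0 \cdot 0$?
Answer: $0$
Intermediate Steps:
$20 \cdot 18 \cdot 0 \cdot 0 = 360 \cdot 0 = 0$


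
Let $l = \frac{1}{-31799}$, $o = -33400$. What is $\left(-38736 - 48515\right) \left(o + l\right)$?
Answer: $\frac{92668118023851}{31799} \approx 2.9142 \cdot 10^{9}$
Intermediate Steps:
$l = - \frac{1}{31799} \approx -3.1448 \cdot 10^{-5}$
$\left(-38736 - 48515\right) \left(o + l\right) = \left(-38736 - 48515\right) \left(-33400 - \frac{1}{31799}\right) = \left(-87251\right) \left(- \frac{1062086601}{31799}\right) = \frac{92668118023851}{31799}$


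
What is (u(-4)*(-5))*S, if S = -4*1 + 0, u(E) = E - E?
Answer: 0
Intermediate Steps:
u(E) = 0
S = -4 (S = -4 + 0 = -4)
(u(-4)*(-5))*S = (0*(-5))*(-4) = 0*(-4) = 0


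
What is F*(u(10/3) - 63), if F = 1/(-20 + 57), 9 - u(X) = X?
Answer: -172/111 ≈ -1.5495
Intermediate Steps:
u(X) = 9 - X
F = 1/37 ≈ 0.027027
F*(u(10/3) - 63) = ((9 - 10/3) - 63)/37 = (17/3 - 63)/37 = (1/37)*(-172/3) = -172/111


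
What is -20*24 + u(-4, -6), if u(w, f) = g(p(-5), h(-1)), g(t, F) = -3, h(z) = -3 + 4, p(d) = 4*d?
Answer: -483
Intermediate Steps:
h(z) = 1
u(w, f) = -3
-20*24 + u(-4, -6) = -20*24 - 3 = -480 - 3 = -483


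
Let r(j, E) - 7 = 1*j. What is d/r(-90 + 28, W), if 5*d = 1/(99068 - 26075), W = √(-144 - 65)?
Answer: -1/20073075 ≈ -4.9818e-8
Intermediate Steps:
W = I*√209 (W = √(-209) = I*√209 ≈ 14.457*I)
r(j, E) = 7 + j (r(j, E) = 7 + 1*j = 7 + j)
d = 1/364965 (d = 1/(5*(99068 - 26075)) = (⅕)/72993 = (⅕)*(1/72993) = 1/364965 ≈ 2.7400e-6)
d/r(-90 + 28, W) = 1/(364965*(7 + (-90 + 28))) = 1/(364965*(7 - 62)) = (1/364965)/(-55) = (1/364965)*(-1/55) = -1/20073075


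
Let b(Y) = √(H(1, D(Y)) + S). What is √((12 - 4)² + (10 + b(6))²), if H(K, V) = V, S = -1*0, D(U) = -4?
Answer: 2*√(40 + 10*I) ≈ 12.746 + 1.5691*I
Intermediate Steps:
S = 0
b(Y) = 2*I (b(Y) = √(-4 + 0) = √(-4) = 2*I)
√((12 - 4)² + (10 + b(6))²) = √((12 - 4)² + (10 + 2*I)²) = √(8² + (10 + 2*I)²) = √(64 + (10 + 2*I)²)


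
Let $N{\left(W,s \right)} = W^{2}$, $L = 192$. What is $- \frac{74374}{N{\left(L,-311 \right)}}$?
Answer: $- \frac{37187}{18432} \approx -2.0175$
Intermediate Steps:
$- \frac{74374}{N{\left(L,-311 \right)}} = - \frac{74374}{192^{2}} = - \frac{74374}{36864} = \left(-74374\right) \frac{1}{36864} = - \frac{37187}{18432}$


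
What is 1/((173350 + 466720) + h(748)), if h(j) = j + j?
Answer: 1/641566 ≈ 1.5587e-6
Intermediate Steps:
h(j) = 2*j
1/((173350 + 466720) + h(748)) = 1/((173350 + 466720) + 2*748) = 1/(640070 + 1496) = 1/641566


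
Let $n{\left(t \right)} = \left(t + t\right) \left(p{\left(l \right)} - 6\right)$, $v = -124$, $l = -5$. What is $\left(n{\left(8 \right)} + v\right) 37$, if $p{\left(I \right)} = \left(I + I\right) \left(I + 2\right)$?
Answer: $9620$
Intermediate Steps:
$p{\left(I \right)} = 2 I \left(2 + I\right)$
$n{\left(t \right)} = 48 t$ ($n{\left(t \right)} = \left(t + t\right) \left(2 \left(-5\right) \left(2 - 5\right) - 6\right) = 2 t \left(2 \left(-5\right) \left(-3\right) - 6\right) = 2 t \left(30 - 6\right) = 2 t 24 = 48 t$)
$\left(n{\left(8 \right)} + v\right) 37 = \left(48 \cdot 8 - 124\right) 37 = \left(384 - 124\right) 37 = 260 \cdot 37 = 9620$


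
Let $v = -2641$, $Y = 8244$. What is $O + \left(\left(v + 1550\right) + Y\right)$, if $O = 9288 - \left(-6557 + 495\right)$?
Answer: $22503$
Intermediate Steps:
$O = 15350$ ($O = 9288 - -6062 = 9288 + 6062 = 15350$)
$O + \left(\left(v + 1550\right) + Y\right) = 15350 + \left(\left(-2641 + 1550\right) + 8244\right) = 15350 + \left(-1091 + 8244\right) = 15350 + 7153 = 22503$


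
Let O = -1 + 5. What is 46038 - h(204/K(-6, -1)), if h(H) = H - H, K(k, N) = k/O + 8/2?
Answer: 46038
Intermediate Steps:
O = 4
K(k, N) = 4 + k/4 (K(k, N) = k/4 + 8/2 = k*(1/4) + 8*(1/2) = k/4 + 4 = 4 + k/4)
h(H) = 0
46038 - h(204/K(-6, -1)) = 46038 - 1*0 = 46038 + 0 = 46038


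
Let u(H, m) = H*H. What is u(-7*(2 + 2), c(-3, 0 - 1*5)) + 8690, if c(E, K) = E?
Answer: 9474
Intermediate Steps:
u(H, m) = H²
u(-7*(2 + 2), c(-3, 0 - 1*5)) + 8690 = (-7*(2 + 2))² + 8690 = (-7*4)² + 8690 = (-28)² + 8690 = 784 + 8690 = 9474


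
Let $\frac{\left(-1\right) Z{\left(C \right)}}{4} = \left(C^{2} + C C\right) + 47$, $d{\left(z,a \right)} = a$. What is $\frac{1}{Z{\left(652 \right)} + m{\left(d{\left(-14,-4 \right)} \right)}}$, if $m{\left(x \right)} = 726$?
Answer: $- \frac{1}{3400294} \approx -2.9409 \cdot 10^{-7}$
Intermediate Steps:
$Z{\left(C \right)} = -188 - 8 C^{2}$ ($Z{\left(C \right)} = - 4 \left(\left(C^{2} + C C\right) + 47\right) = - 4 \left(\left(C^{2} + C^{2}\right) + 47\right) = - 4 \left(2 C^{2} + 47\right) = - 4 \left(47 + 2 C^{2}\right) = -188 - 8 C^{2}$)
$\frac{1}{Z{\left(652 \right)} + m{\left(d{\left(-14,-4 \right)} \right)}} = \frac{1}{\left(-188 - 8 \cdot 652^{2}\right) + 726} = \frac{1}{\left(-188 - 3400832\right) + 726} = \frac{1}{-3401020 + 726} = \frac{1}{-3400294} = - \frac{1}{3400294}$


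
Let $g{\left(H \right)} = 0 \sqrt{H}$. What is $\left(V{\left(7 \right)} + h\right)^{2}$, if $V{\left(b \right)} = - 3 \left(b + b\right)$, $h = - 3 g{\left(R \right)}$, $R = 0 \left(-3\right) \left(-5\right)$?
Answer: $1764$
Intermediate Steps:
$R = 0$ ($R = 0 \left(-5\right) = 0$)
$g{\left(H \right)} = 0$
$h = 0$ ($h = \left(-3\right) 0 = 0$)
$V{\left(b \right)} = - 6 b$ ($V{\left(b \right)} = - 3 \cdot 2 b = - 6 b$)
$\left(V{\left(7 \right)} + h\right)^{2} = \left(\left(-6\right) 7 + 0\right)^{2} = \left(-42 + 0\right)^{2} = \left(-42\right)^{2} = 1764$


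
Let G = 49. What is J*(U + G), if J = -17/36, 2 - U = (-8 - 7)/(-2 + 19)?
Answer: -49/2 ≈ -24.500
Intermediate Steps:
U = 49/17 (U = 2 - (-8 - 7)/(-2 + 19) = 2 - (-15)/17 = 2 - 1*(-15/17) = 2 + 15/17 = 49/17 ≈ 2.8824)
J = -17/36 (J = -17*1/36 = -17/36 ≈ -0.47222)
J*(U + G) = -17*(49/17 + 49)/36 = -17/36*882/17 = -49/2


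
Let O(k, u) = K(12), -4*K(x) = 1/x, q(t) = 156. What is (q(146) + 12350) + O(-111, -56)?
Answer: 600287/48 ≈ 12506.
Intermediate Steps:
K(x) = -1/(4*x)
O(k, u) = -1/48 (O(k, u) = -1/4/12 = -1/4*1/12 = -1/48)
(q(146) + 12350) + O(-111, -56) = (156 + 12350) - 1/48 = 12506 - 1/48 = 600287/48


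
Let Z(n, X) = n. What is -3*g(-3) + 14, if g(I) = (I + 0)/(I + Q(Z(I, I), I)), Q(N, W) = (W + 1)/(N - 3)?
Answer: 85/8 ≈ 10.625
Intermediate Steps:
Q(N, W) = (1 + W)/(-3 + N)
g(I) = I/(I + (1 + I)/(-3 + I)) (g(I) = (I + 0)/(I + (1 + I)/(-3 + I)) = I/(I + (1 + I)/(-3 + I)))
-3*g(-3) + 14 = -(-9)*(-3 - 3)/(1 - 3 - 3*(-3 - 3)) + 14 = -(-9)*(-6)/(1 - 3 - 3*(-6)) + 14 = -(-9)*(-6)/(1 - 3 + 18) + 14 = -(-9)*(-6)/16 + 14 = -3*9/8 + 14 = -27/8 + 14 = 85/8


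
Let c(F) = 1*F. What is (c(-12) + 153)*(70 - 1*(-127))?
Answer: 27777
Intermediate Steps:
c(F) = F
(c(-12) + 153)*(70 - 1*(-127)) = (-12 + 153)*(70 - 1*(-127)) = 141*(70 + 127) = 141*197 = 27777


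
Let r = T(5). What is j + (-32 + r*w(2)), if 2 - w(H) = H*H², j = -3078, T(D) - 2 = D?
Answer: -3152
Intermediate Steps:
T(D) = 2 + D
r = 7 (r = 2 + 5 = 7)
w(H) = 2 - H³ (w(H) = 2 - H*H² = 2 - H³)
j + (-32 + r*w(2)) = -3078 + (-32 + 7*(2 - 1*2³)) = -3078 + (-32 + 7*(2 - 1*8)) = -3078 + (-32 + 7*(2 - 8)) = -3078 + (-32 + 7*(-6)) = -3078 + (-32 - 42) = -3078 - 74 = -3152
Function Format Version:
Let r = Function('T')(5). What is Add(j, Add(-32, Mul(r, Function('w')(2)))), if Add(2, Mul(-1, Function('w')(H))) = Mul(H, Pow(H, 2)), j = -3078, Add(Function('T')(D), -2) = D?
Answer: -3152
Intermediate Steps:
Function('T')(D) = Add(2, D)
r = 7 (r = Add(2, 5) = 7)
Function('w')(H) = Add(2, Mul(-1, Pow(H, 3))) (Function('w')(H) = Add(2, Mul(-1, Mul(H, Pow(H, 2)))) = Add(2, Mul(-1, Pow(H, 3))))
Add(j, Add(-32, Mul(r, Function('w')(2)))) = Add(-3078, Add(-32, Mul(7, Add(2, Mul(-1, Pow(2, 3)))))) = Add(-3078, Add(-32, Mul(7, Add(2, Mul(-1, 8))))) = Add(-3078, Add(-32, Mul(7, Add(2, -8)))) = Add(-3078, Add(-32, Mul(7, -6))) = Add(-3078, Add(-32, -42)) = Add(-3078, -74) = -3152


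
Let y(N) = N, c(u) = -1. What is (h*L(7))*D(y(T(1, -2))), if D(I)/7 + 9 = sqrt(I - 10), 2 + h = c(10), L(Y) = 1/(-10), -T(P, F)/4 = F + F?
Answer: -189/10 + 21*sqrt(6)/10 ≈ -13.756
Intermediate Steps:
T(P, F) = -8*F (T(P, F) = -4*(F + F) = -8*F)
L(Y) = -1/10
h = -3 (h = -2 - 1 = -3)
D(I) = -63 + 7*sqrt(-10 + I) (D(I) = -63 + 7*sqrt(I - 10) = -63 + 7*sqrt(-10 + I))
(h*L(7))*D(y(T(1, -2))) = (-3*(-1/10))*(-63 + 7*sqrt(-10 - 8*(-2))) = 3*(-63 + 7*sqrt(-10 + 16))/10 = 3*(-63 + 7*sqrt(6))/10 = -189/10 + 21*sqrt(6)/10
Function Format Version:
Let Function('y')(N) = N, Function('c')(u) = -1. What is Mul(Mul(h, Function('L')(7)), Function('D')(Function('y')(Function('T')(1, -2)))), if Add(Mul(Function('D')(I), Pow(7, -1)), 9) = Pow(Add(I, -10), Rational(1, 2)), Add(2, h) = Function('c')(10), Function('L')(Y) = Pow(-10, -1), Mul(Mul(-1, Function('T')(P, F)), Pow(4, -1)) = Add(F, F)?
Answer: Add(Rational(-189, 10), Mul(Rational(21, 10), Pow(6, Rational(1, 2)))) ≈ -13.756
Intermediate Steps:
Function('T')(P, F) = Mul(-8, F) (Function('T')(P, F) = Mul(-4, Add(F, F)) = Mul(-4, Mul(2, F)) = Mul(-8, F))
Function('L')(Y) = Rational(-1, 10)
h = -3 (h = Add(-2, -1) = -3)
Function('D')(I) = Add(-63, Mul(7, Pow(Add(-10, I), Rational(1, 2)))) (Function('D')(I) = Add(-63, Mul(7, Pow(Add(I, -10), Rational(1, 2)))) = Add(-63, Mul(7, Pow(Add(-10, I), Rational(1, 2)))))
Mul(Mul(h, Function('L')(7)), Function('D')(Function('y')(Function('T')(1, -2)))) = Mul(Mul(-3, Rational(-1, 10)), Add(-63, Mul(7, Pow(Add(-10, Mul(-8, -2)), Rational(1, 2))))) = Mul(Rational(3, 10), Add(-63, Mul(7, Pow(Add(-10, 16), Rational(1, 2))))) = Mul(Rational(3, 10), Add(-63, Mul(7, Pow(6, Rational(1, 2))))) = Add(Rational(-189, 10), Mul(Rational(21, 10), Pow(6, Rational(1, 2))))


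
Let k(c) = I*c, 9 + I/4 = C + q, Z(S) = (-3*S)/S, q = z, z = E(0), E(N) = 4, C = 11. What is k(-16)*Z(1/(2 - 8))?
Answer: 1152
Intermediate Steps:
z = 4
q = 4
Z(S) = -3
I = 24 (I = -36 + 4*(11 + 4) = -36 + 4*15 = -36 + 60 = 24)
k(c) = 24*c
k(-16)*Z(1/(2 - 8)) = (24*(-16))*(-3) = -384*(-3) = 1152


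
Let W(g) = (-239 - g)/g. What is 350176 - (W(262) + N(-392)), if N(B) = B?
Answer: 91849317/262 ≈ 3.5057e+5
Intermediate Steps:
W(g) = (-239 - g)/g
350176 - (W(262) + N(-392)) = 350176 - ((-239 - 1*262)/262 - 392) = 350176 - ((-239 - 262)/262 - 392) = 350176 - ((1/262)*(-501) - 392) = 350176 - (-501/262 - 392) = 350176 - 1*(-103205/262) = 350176 + 103205/262 = 91849317/262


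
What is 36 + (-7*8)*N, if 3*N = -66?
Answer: 1268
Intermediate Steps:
N = -22 (N = (1/3)*(-66) = -22)
36 + (-7*8)*N = 36 - 7*8*(-22) = 36 - 56*(-22) = 36 + 1232 = 1268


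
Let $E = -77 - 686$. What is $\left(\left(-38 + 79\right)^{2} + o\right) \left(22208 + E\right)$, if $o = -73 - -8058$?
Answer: $207287370$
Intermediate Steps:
$o = 7985$ ($o = -73 + 8058 = 7985$)
$E = -763$ ($E = -77 - 686 = -763$)
$\left(\left(-38 + 79\right)^{2} + o\right) \left(22208 + E\right) = \left(\left(-38 + 79\right)^{2} + 7985\right) \left(22208 - 763\right) = \left(41^{2} + 7985\right) 21445 = \left(1681 + 7985\right) 21445 = 9666 \cdot 21445 = 207287370$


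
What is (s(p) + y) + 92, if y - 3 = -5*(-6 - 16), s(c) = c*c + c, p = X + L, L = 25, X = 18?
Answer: 2097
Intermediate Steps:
p = 43 (p = 18 + 25 = 43)
s(c) = c + c**2 (s(c) = c**2 + c = c + c**2)
y = 113 (y = 3 - 5*(-6 - 16) = 3 - 5*(-22) = 3 + 110 = 113)
(s(p) + y) + 92 = (43*(1 + 43) + 113) + 92 = (43*44 + 113) + 92 = (1892 + 113) + 92 = 2005 + 92 = 2097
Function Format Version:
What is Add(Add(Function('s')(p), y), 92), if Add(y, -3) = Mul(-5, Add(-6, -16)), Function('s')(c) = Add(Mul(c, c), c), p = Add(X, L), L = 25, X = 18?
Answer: 2097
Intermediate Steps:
p = 43 (p = Add(18, 25) = 43)
Function('s')(c) = Add(c, Pow(c, 2)) (Function('s')(c) = Add(Pow(c, 2), c) = Add(c, Pow(c, 2)))
y = 113 (y = Add(3, Mul(-5, Add(-6, -16))) = Add(3, Mul(-5, -22)) = Add(3, 110) = 113)
Add(Add(Function('s')(p), y), 92) = Add(Add(Mul(43, Add(1, 43)), 113), 92) = Add(Add(Mul(43, 44), 113), 92) = Add(Add(1892, 113), 92) = Add(2005, 92) = 2097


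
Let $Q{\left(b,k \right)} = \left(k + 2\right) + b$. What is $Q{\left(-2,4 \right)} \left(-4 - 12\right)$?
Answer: $-64$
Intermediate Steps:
$Q{\left(b,k \right)} = 2 + b + k$ ($Q{\left(b,k \right)} = \left(2 + k\right) + b = 2 + b + k$)
$Q{\left(-2,4 \right)} \left(-4 - 12\right) = \left(2 - 2 + 4\right) \left(-4 - 12\right) = 4 \left(-16\right) = -64$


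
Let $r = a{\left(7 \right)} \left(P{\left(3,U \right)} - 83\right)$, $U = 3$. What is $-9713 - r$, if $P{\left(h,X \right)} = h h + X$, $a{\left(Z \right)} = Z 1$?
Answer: $-9216$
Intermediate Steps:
$a{\left(Z \right)} = Z$
$P{\left(h,X \right)} = X + h^{2}$ ($P{\left(h,X \right)} = h^{2} + X = X + h^{2}$)
$r = -497$ ($r = 7 \left(\left(3 + 3^{2}\right) - 83\right) = 7 \left(\left(3 + 9\right) - 83\right) = 7 \left(12 - 83\right) = 7 \left(-71\right) = -497$)
$-9713 - r = -9713 - -497 = -9713 + 497 = -9216$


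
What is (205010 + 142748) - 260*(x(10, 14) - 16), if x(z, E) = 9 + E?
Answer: 345938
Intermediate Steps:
(205010 + 142748) - 260*(x(10, 14) - 16) = (205010 + 142748) - 260*((9 + 14) - 16) = 347758 - 260*(23 - 16) = 347758 - 260*7 = 347758 - 1820 = 345938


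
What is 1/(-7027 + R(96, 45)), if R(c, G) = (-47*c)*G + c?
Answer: -1/209971 ≈ -4.7626e-6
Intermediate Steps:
R(c, G) = c - 47*G*c (R(c, G) = -47*G*c + c = c - 47*G*c)
1/(-7027 + R(96, 45)) = 1/(-7027 + 96*(1 - 47*45)) = 1/(-7027 + 96*(1 - 2115)) = 1/(-7027 + 96*(-2114)) = 1/(-7027 - 202944) = 1/(-209971) = -1/209971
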